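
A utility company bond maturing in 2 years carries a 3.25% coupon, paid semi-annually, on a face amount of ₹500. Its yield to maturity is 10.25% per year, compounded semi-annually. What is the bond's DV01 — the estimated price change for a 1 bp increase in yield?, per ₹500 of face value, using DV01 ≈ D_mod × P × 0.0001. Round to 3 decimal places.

Periodic yield y = 0.05125.
  t   CF        PV=CF/(1+0.05125)^t    t·PV
  1        8.125         7.7289         7.7289
  2        8.125         7.3521        14.7042
  3        8.125         6.9937        20.9810
  4      508.125       416.0510     1,664.2038
  Σ                    438.1256     1,707.6179
P = 438.1256; D_Mac = 3.89755 half-year periods = 1.94878 yrs; D_mod = 1.85377 yrs.
DV01 ≈ 1.85377 × 438.1256 × 0.0001 = 0.081218.

₹0.081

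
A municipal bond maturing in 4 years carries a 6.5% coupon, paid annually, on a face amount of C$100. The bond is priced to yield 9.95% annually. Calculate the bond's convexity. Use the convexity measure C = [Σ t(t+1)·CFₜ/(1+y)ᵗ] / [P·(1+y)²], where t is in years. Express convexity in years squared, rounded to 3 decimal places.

With y = 0.0995:
  t   CF        PV=CF/(1+0.0995)^t    t·PV        t(t+1)·PV
  1         6.50         5.9118         5.9118          11.8236
  2         6.50         5.3768        10.7536          32.2607
  3         6.50         4.8902        14.6706          58.6825
  4       106.50        72.8733       291.4934       1,457.4668
  Σ                     89.0521       322.8293       1,560.2336
P = 89.0521.
Convexity = Σ t(t+1)·PV / [P·(1+y)²] = 1,560.2336 / (89.0521 × 1.208900) = 14.49289.

14.493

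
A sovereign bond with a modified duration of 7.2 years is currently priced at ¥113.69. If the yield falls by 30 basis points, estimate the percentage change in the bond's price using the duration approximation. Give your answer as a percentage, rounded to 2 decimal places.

+2.16%

Duration approximation: ΔP/P ≈ -D_mod · Δy = -7.2 × (-0.003) = +0.021600.
As a percentage: +2.1600%.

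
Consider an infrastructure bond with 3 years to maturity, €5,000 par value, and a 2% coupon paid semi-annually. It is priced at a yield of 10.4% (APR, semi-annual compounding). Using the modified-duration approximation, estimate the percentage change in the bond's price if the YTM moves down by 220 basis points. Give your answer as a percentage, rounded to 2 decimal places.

Periodic yield y = 0.052. Modified duration first:
  t   CF        PV=CF/(1+0.052)^t    t·PV
  1        50.00        47.5285        47.5285
  2        50.00        45.1792        90.3584
  3        50.00        42.9460       128.8380
  4        50.00        40.8232       163.2928
  5        50.00        38.8053       194.0266
  6     5,050.00     3,725.6061    22,353.6368
  Σ                  3,940.8884    22,977.6811
P = 3,940.8884; D_Mac = 5.83058 half-year periods = 2.91529 yrs; D_mod = 2.91529/(1+0.052) = 2.77119 yrs.
ΔP/P ≈ -D_mod · Δy = -2.77119 × (-0.022) = +0.060966 = +6.0966%.

+6.10%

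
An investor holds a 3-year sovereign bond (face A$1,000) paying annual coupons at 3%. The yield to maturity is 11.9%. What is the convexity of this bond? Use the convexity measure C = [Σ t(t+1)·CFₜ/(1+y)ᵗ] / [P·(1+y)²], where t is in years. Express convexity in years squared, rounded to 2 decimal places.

9.16

With y = 0.119:
  t   CF        PV=CF/(1+0.119)^t    t·PV        t(t+1)·PV
  1        30.00        26.8097        26.8097          53.6193
  2        30.00        23.9586        47.9172         143.7515
  3     1,030.00       735.1009     2,205.3028       8,821.2110
  Σ                    785.8691     2,280.0296       9,018.5818
P = 785.8691.
Convexity = Σ t(t+1)·PV / [P·(1+y)²] = 9,018.5818 / (785.8691 × 1.252161) = 9.16490.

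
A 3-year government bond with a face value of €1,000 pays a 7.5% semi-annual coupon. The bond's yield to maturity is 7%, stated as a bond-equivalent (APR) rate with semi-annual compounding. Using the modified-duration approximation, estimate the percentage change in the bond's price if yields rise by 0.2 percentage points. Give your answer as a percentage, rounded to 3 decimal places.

Periodic yield y = 0.035. Modified duration first:
  t   CF        PV=CF/(1+0.035)^t    t·PV
  1        37.50        36.2319        36.2319
  2        37.50        35.0067        70.0133
  3        37.50        33.8229       101.4686
  4        37.50        32.6791       130.7163
  5        37.50        31.5740       157.8700
  6     1,037.50       844.0069     5,064.0415
  Σ                  1,013.3214     5,560.3416
P = 1,013.3214; D_Mac = 5.48724 half-year periods = 2.74362 yrs; D_mod = 2.74362/(1+0.035) = 2.65084 yrs.
ΔP/P ≈ -D_mod · Δy = -2.65084 × (+0.002) = -0.005302 = -0.5302%.

-0.530%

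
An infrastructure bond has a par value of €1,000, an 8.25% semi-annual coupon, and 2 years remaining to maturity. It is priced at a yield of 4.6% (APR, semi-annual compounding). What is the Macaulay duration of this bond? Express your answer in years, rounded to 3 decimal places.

Periodic yield y = 0.023. Discount each cash flow and weight by its period:
  t   CF        PV=CF/(1+0.023)^t    t·PV
  1        41.25        40.3226        40.3226
  2        41.25        39.4160        78.8320
  3        41.25        38.5298       115.5895
  4     1,041.25       950.7197     3,802.8787
  Σ                  1,068.9881     4,037.6228
Price P = Σ PV = 1,068.9881.
Macaulay duration = Σ(t·PV) / P = 4,037.6228 / 1,068.9881 = 3.77705 half-year periods.
In years: 3.77705 / 2 = 1.88853 years.

1.889 years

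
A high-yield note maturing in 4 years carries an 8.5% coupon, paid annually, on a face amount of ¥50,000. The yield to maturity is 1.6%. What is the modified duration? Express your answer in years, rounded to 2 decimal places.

3.55 years

Periodic yield y = 0.016. First find Macaulay duration:
  t   CF        PV=CF/(1+0.016)^t    t·PV
  1     4,250.00     4,183.0709     4,183.0709
  2     4,250.00     4,117.1957     8,234.3915
  3     4,250.00     4,052.3580    12,157.0740
  4    54,250.00    50,912.5572   203,650.2287
  Σ                 63,265.1818   228,224.7650
P = 63,265.1818; Macaulay duration = 228,224.7650 / 63,265.1818 = 3.60743 years.
Modified duration = D_Mac / (1 + y) = 3.60743 / 1.016 = 3.55062 years.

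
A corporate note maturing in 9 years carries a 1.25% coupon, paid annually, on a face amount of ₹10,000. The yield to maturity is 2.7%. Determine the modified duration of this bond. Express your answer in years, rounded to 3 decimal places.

Periodic yield y = 0.027. First find Macaulay duration:
  t   CF        PV=CF/(1+0.027)^t    t·PV
  1       125.00       121.7137       121.7137
  2       125.00       118.5139       237.0277
  3       125.00       115.3981       346.1943
  4       125.00       112.3643       449.4571
  5       125.00       109.4102       547.0510
  6       125.00       106.5338       639.2027
  7       125.00       103.7330       726.1309
  8       125.00       101.0058       808.0467
  9    10,125.00     7,966.3804    71,697.4234
  Σ                  8,855.0532    75,572.2476
P = 8,855.0532; Macaulay duration = 75,572.2476 / 8,855.0532 = 8.53436 years.
Modified duration = D_Mac / (1 + y) = 8.53436 / 1.027 = 8.30999 years.

8.310 years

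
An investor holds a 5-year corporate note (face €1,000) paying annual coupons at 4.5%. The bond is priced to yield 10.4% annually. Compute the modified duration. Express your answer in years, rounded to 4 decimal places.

4.0974 years

Periodic yield y = 0.104. First find Macaulay duration:
  t   CF        PV=CF/(1+0.104)^t    t·PV
  1        45.00        40.7609        40.7609
  2        45.00        36.9211        73.8422
  3        45.00        33.4430       100.3290
  4        45.00        30.2926       121.1703
  5     1,045.00       637.1929     3,185.9645
  Σ                    778.6104     3,522.0668
P = 778.6104; Macaulay duration = 3,522.0668 / 778.6104 = 4.52353 years.
Modified duration = D_Mac / (1 + y) = 4.52353 / 1.104 = 4.09740 years.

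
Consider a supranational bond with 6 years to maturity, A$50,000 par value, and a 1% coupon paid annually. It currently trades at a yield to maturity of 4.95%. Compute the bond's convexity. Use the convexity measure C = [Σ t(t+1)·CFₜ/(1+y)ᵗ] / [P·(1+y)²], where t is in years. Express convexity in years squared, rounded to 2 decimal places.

36.72

With y = 0.0495:
  t   CF        PV=CF/(1+0.0495)^t    t·PV        t(t+1)·PV
  1       500.00       476.4173       476.4173         952.8347
  2       500.00       453.9470       907.8939       2,723.6818
  3       500.00       432.5364     1,297.6092       5,190.4370
  4       500.00       412.1357     1,648.5428       8,242.7139
  5       500.00       392.6972     1,963.4859      11,780.9156
  6    50,500.00    37,791.7254   226,750.3526   1,587,252.4679
  Σ                 39,959.4590   233,044.3018   1,616,143.0509
P = 39,959.4590.
Convexity = Σ t(t+1)·PV / [P·(1+y)²] = 1,616,143.0509 / (39,959.4590 × 1.101450) = 36.71938.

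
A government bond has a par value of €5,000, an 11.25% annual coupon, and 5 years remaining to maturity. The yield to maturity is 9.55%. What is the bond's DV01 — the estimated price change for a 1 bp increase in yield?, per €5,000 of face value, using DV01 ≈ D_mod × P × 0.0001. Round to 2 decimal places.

Periodic yield y = 0.0955.
  t   CF        PV=CF/(1+0.0955)^t    t·PV
  1       562.50       513.4642       513.4642
  2       562.50       468.7030       937.4061
  3       562.50       427.8439     1,283.5318
  4       562.50       390.5467     1,562.1869
  5     5,562.50     3,525.3977    17,626.9884
  Σ                  5,325.9555    21,923.5773
P = 5,325.9555; D_Mac = 4.11637 yrs; D_mod = 3.75752 yrs.
DV01 ≈ 3.75752 × 5,325.9555 × 0.0001 = 2.001239.

€2.00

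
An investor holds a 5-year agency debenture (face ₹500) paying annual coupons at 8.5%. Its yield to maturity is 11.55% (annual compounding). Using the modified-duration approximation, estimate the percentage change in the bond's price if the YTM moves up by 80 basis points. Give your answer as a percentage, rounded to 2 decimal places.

Periodic yield y = 0.1155. Modified duration first:
  t   CF        PV=CF/(1+0.1155)^t    t·PV
  1        42.50        38.0995        38.0995
  2        42.50        34.1546        68.3093
  3        42.50        30.6182        91.8547
  4        42.50        27.4480       109.7920
  5       542.50       314.0884     1,570.4419
  Σ                    444.4088     1,878.4974
P = 444.4088; D_Mac = 4.22696 yrs; D_mod = 4.22696/(1+0.1155) = 3.78929 yrs.
ΔP/P ≈ -D_mod · Δy = -3.78929 × (+0.008) = -0.030314 = -3.0314%.

-3.03%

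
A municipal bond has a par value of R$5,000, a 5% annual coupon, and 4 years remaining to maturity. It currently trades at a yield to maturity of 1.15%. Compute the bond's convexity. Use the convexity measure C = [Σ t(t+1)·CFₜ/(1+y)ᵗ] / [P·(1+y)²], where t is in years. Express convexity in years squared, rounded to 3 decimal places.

17.881

With y = 0.0115:
  t   CF        PV=CF/(1+0.0115)^t    t·PV        t(t+1)·PV
  1       250.00       247.1577       247.1577         494.3154
  2       250.00       244.3477       488.6954       1,466.0861
  3       250.00       241.5696       724.7089       2,898.8356
  4     5,250.00     5,015.2866    20,061.1464     100,305.7318
  Σ                  5,748.3616    21,521.7083     105,164.9689
P = 5,748.3616.
Convexity = Σ t(t+1)·PV / [P·(1+y)²] = 105,164.9689 / (5,748.3616 × 1.023132) = 17.88114.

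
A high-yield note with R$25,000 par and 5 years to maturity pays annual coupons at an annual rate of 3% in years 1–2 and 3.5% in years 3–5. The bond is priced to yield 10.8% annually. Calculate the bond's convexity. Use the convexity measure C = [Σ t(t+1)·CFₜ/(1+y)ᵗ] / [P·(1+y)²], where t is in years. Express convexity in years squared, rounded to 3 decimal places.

With y = 0.108:
  t   CF        PV=CF/(1+0.108)^t    t·PV        t(t+1)·PV
  1       750.00       676.8953       676.8953       1,353.7906
  2       750.00       610.9163     1,221.8327       3,665.4981
  3       875.00       643.2633     1,929.7899       7,719.1596
  4       875.00       580.5625     2,322.2502      11,611.2508
  5    25,875.00    15,494.6424    77,473.2118     464,839.2708
  Σ                 18,006.2798    83,623.9798     489,188.9698
P = 18,006.2798.
Convexity = Σ t(t+1)·PV / [P·(1+y)²] = 489,188.9698 / (18,006.2798 × 1.227664) = 22.12958.

22.130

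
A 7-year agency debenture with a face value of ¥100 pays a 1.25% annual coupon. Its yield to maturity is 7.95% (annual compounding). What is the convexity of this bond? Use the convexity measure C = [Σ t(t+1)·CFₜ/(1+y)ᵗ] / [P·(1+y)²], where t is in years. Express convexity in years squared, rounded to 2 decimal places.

With y = 0.0795:
  t   CF        PV=CF/(1+0.0795)^t    t·PV        t(t+1)·PV
  1         1.25         1.1579         1.1579           2.3159
  2         1.25         1.0727         2.1453           6.4360
  3         1.25         0.9937         2.9810          11.9240
  4         1.25         0.9205         3.6820          18.4098
  5         1.25         0.8527         4.2635          25.5810
  6         1.25         0.7899         4.7394          33.1760
  7       101.25        59.2702       414.8915       3,319.1321
  Σ                     65.0576       433.8607       3,416.9748
P = 65.0576.
Convexity = Σ t(t+1)·PV / [P·(1+y)²] = 3,416.9748 / (65.0576 × 1.165320) = 45.07114.

45.07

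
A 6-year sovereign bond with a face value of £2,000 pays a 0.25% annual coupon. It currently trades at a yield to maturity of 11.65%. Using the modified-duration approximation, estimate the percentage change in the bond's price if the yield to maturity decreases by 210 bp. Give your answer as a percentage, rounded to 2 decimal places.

+11.18%

Periodic yield y = 0.1165. Modified duration first:
  t   CF        PV=CF/(1+0.1165)^t    t·PV
  1         5.00         4.4783         4.4783
  2         5.00         4.0110         8.0220
  3         5.00         3.5925        10.7774
  4         5.00         3.2176        12.8705
  5         5.00         2.8819        14.4094
  6     2,005.00     1,035.0516     6,210.3098
  Σ                  1,053.2329     6,260.8674
P = 1,053.2329; D_Mac = 5.94443 yrs; D_mod = 5.94443/(1+0.1165) = 5.32416 yrs.
ΔP/P ≈ -D_mod · Δy = -5.32416 × (-0.021) = +0.111807 = +11.1807%.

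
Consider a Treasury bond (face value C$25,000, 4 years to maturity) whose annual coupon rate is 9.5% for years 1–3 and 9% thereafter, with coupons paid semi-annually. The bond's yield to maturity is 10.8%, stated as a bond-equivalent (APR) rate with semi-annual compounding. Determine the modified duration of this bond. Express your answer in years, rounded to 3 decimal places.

Periodic yield y = 0.054. First find Macaulay duration:
  t   CF        PV=CF/(1+0.054)^t    t·PV
  1     1,187.50     1,126.6603     1,126.6603
  2     1,187.50     1,068.9377     2,137.8754
  3     1,187.50     1,014.1724     3,042.5172
  4     1,187.50       962.2129     3,848.8516
  5     1,187.50       912.9155     4,564.5773
  6     1,187.50       866.1437     5,196.8622
  7     1,125.00       778.5173     5,449.6208
  8    26,125.00    17,152.6574   137,221.2588
  Σ                 23,882.2171   162,588.2237
P = 23,882.2171; Macaulay duration = 162,588.2237 / 23,882.2171 = 6.80792 half-year periods = 3.40396 years.
Modified duration = D_Mac / (1 + y) = 3.40396 / 1.054 = 3.22956 years.

3.230 years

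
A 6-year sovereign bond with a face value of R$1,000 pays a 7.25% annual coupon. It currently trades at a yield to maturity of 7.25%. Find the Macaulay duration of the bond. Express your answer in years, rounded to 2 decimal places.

Periodic yield y = 0.0725. Discount each cash flow and weight by its year:
  t   CF        PV=CF/(1+0.0725)^t    t·PV
  1        72.50        67.5991        67.5991
  2        72.50        63.0294       126.0589
  3        72.50        58.7687       176.3061
  4        72.50        54.7960       219.1840
  5        72.50        51.0918       255.4592
  6     1,072.50       704.7150     4,228.2898
  Σ                  1,000.0000     5,072.8970
Price P = Σ PV = 1,000.0000.
Macaulay duration = Σ(t·PV) / P = 5,072.8970 / 1,000.0000 = 5.07290 years.

5.07 years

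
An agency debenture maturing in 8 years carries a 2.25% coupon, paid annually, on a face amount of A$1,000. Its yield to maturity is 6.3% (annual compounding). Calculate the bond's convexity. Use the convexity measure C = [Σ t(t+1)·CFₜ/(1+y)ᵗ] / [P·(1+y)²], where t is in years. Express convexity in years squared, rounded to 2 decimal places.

With y = 0.063:
  t   CF        PV=CF/(1+0.063)^t    t·PV        t(t+1)·PV
  1        22.50        21.1665        21.1665          42.3330
  2        22.50        19.9121        39.8241         119.4723
  3        22.50        18.7319        56.1958         224.7833
  4        22.50        17.6218        70.4871         352.4353
  5        22.50        16.5774        82.8870         497.3217
  6        22.50        15.5949        93.5695         654.9863
  7        22.50        14.6707       102.6946         821.5570
  8     1,022.50       627.1872     5,017.4978      45,157.4799
  Σ                    751.4625     5,484.3223      47,870.3688
P = 751.4625.
Convexity = Σ t(t+1)·PV / [P·(1+y)²] = 47,870.3688 / (751.4625 × 1.129969) = 56.37583.

56.38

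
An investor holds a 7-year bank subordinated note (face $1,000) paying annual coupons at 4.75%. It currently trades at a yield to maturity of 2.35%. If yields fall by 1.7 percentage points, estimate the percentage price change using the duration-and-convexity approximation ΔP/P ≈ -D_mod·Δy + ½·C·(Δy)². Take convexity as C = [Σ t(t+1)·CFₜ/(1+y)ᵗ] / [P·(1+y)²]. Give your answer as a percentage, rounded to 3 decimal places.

With y = 0.0235:
  t   CF        PV=CF/(1+0.0235)^t    t·PV        t(t+1)·PV
  1        47.50        46.4094        46.4094          92.8188
  2        47.50        45.3438        90.6876         272.0628
  3        47.50        44.3027       132.9081         531.6322
  4        47.50        43.2855       173.1419         865.7096
  5        47.50        42.2916       211.4581       1,268.7488
  6        47.50        41.3206       247.9235       1,735.4648
  7     1,047.50       890.3056     6,232.1392      49,857.1133
  Σ                  1,153.2592     7,134.6678      54,623.5503
P = 1,153.2592; D_Mac = 6.18653 yrs; D_mod = 6.04448 yrs; C = 45.21446.
Duration effect: -6.04448 × (-0.017) = +0.102756
Convexity effect: 0.5 × 45.21446 × (-0.017)² = +0.0065335
ΔP/P ≈ +0.102756 + 0.0065335 = +0.109290 = +10.9290%.

+10.929%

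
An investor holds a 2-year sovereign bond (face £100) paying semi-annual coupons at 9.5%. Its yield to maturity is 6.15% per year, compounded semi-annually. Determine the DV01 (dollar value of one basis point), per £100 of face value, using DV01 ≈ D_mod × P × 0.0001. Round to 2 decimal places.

£0.02

Periodic yield y = 0.03075.
  t   CF        PV=CF/(1+0.03075)^t    t·PV
  1         4.75         4.6083         4.6083
  2         4.75         4.4708         8.9416
  3         4.75         4.3374        13.0123
  4       104.75        92.7984       371.1937
  Σ                    106.2150       397.7560
P = 106.2150; D_Mac = 3.74482 half-year periods = 1.87241 yrs; D_mod = 1.81655 yrs.
DV01 ≈ 1.81655 × 106.2150 × 0.0001 = 0.019294.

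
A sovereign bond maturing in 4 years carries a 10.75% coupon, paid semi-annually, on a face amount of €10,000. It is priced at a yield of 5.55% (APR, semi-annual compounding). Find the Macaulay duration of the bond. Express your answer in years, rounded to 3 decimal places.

Periodic yield y = 0.02775. Discount each cash flow and weight by its period:
  t   CF        PV=CF/(1+0.02775)^t    t·PV
  1       537.50       522.9871       522.9871
  2       537.50       508.8661     1,017.7321
  3       537.50       495.1263     1,485.3790
  4       537.50       481.7575     1,927.0302
  5       537.50       468.7497     2,343.7487
  6       537.50       456.0932     2,736.5589
  7       537.50       443.7783     3,106.4482
  8    10,537.50     8,465.2094    67,721.6750
  Σ                 11,842.5676    80,861.5592
Price P = Σ PV = 11,842.5676.
Macaulay duration = Σ(t·PV) / P = 80,861.5592 / 11,842.5676 = 6.82804 half-year periods.
In years: 6.82804 / 2 = 3.41402 years.

3.414 years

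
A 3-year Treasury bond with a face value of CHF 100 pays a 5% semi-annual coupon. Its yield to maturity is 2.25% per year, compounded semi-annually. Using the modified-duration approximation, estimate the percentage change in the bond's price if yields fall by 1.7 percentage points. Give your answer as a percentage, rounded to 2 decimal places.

Periodic yield y = 0.01125. Modified duration first:
  t   CF        PV=CF/(1+0.01125)^t    t·PV
  1         2.50         2.4722         2.4722
  2         2.50         2.4447         4.8894
  3         2.50         2.4175         7.2525
  4         2.50         2.3906         9.5624
  5         2.50         2.3640        11.8200
  6       102.50        95.8457       575.0742
  Σ                    107.9347       611.0706
P = 107.9347; D_Mac = 5.66149 half-year periods = 2.83074 yrs; D_mod = 2.83074/(1+0.01125) = 2.79925 yrs.
ΔP/P ≈ -D_mod · Δy = -2.79925 × (-0.017) = +0.047587 = +4.7587%.

+4.76%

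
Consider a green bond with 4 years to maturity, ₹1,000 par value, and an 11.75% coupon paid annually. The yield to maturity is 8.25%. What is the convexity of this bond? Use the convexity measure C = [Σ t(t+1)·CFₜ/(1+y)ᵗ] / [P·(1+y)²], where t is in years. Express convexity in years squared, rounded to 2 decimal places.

With y = 0.0825:
  t   CF        PV=CF/(1+0.0825)^t    t·PV        t(t+1)·PV
  1       117.50       108.5450       108.5450         217.0901
  2       117.50       100.2725       200.5451         601.6353
  3       117.50        92.6305       277.8916       1,111.5664
  4     1,117.50       813.8342     3,255.3366      16,276.6831
  Σ                  1,115.2823     3,842.3183      18,206.9748
P = 1,115.2823.
Convexity = Σ t(t+1)·PV / [P·(1+y)²] = 18,206.9748 / (1,115.2823 × 1.171806) = 13.93148.

13.93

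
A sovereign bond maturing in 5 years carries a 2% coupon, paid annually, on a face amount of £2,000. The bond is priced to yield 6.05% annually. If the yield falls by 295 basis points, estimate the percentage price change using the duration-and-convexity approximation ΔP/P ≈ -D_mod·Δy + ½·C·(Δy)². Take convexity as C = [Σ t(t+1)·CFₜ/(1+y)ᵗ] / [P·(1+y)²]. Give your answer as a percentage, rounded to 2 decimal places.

+14.41%

With y = 0.0605:
  t   CF        PV=CF/(1+0.0605)^t    t·PV        t(t+1)·PV
  1        40.00        37.7181        37.7181          75.4361
  2        40.00        35.5663        71.1326         213.3978
  3        40.00        33.5373       100.6119         402.4475
  4        40.00        31.6240       126.4961         632.4807
  5     2,040.00     1,520.8165     7,604.0823      45,624.4937
  Σ                  1,659.2621     7,940.0409      46,948.2558
P = 1,659.2621; D_Mac = 4.78528 yrs; D_mod = 4.51229 yrs; C = 25.15841.
Duration effect: -4.51229 × (-0.0295) = +0.133113
Convexity effect: 0.5 × 25.15841 × (-0.0295)² = +0.0109471
ΔP/P ≈ +0.133113 + 0.0109471 = +0.144060 = +14.4060%.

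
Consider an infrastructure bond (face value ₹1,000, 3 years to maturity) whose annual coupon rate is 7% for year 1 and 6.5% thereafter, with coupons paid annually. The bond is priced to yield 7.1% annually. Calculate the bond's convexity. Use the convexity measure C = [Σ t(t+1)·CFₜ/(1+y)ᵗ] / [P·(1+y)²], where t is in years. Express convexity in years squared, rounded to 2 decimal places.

With y = 0.071:
  t   CF        PV=CF/(1+0.071)^t    t·PV        t(t+1)·PV
  1        70.00        65.3595        65.3595         130.7190
  2        65.00        56.6675       113.3351         340.0053
  3     1,065.00       866.9243     2,600.7730      10,403.0921
  Σ                    988.9514     2,779.4676      10,873.8163
P = 988.9514.
Convexity = Σ t(t+1)·PV / [P·(1+y)²] = 10,873.8163 / (988.9514 × 1.147041) = 9.58579.

9.59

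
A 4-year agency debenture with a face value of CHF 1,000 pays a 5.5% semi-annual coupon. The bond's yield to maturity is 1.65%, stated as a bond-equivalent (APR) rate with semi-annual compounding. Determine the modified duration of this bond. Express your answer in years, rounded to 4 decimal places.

3.6428 years

Periodic yield y = 0.00825. First find Macaulay duration:
  t   CF        PV=CF/(1+0.00825)^t    t·PV
  1        27.50        27.2750        27.2750
  2        27.50        27.0518        54.1036
  3        27.50        26.8305        80.4914
  4        27.50        26.6109       106.4437
  5        27.50        26.3932       131.9658
  6        27.50        26.1772       157.0632
  7        27.50        25.9630       181.7411
  8     1,027.50       962.1349     7,697.0795
  Σ                  1,148.4365     8,436.1633
P = 1,148.4365; Macaulay duration = 8,436.1633 / 1,148.4365 = 7.34578 half-year periods = 3.67289 years.
Modified duration = D_Mac / (1 + y) = 3.67289 / 1.00825 = 3.64284 years.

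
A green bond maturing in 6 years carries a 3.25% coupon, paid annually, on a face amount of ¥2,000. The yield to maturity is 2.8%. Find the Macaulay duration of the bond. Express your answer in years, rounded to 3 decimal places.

5.554 years

Periodic yield y = 0.028. Discount each cash flow and weight by its year:
  t   CF        PV=CF/(1+0.028)^t    t·PV
  1        65.00        63.2296        63.2296
  2        65.00        61.5074       123.0147
  3        65.00        59.8321       179.4962
  4        65.00        58.2024       232.8096
  5        65.00        56.6171       283.0856
  6     2,065.00     1,749.6910    10,498.1462
  Σ                  2,049.0796    11,379.7820
Price P = Σ PV = 2,049.0796.
Macaulay duration = Σ(t·PV) / P = 11,379.7820 / 2,049.0796 = 5.55361 years.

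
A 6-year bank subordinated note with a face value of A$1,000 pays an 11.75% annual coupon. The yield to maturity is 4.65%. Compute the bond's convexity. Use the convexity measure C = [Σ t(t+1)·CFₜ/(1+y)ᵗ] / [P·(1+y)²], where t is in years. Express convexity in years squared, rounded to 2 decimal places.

28.51

With y = 0.0465:
  t   CF        PV=CF/(1+0.0465)^t    t·PV        t(t+1)·PV
  1       117.50       112.2790       112.2790         224.5581
  2       117.50       107.2900       214.5801         643.7402
  3       117.50       102.5227       307.5682       1,230.2728
  4       117.50        97.9673       391.8690       1,959.3451
  5       117.50        93.6142       468.0710       2,808.4258
  6     1,117.50       850.7699     5,104.6196      35,732.3374
  Σ                  1,364.4432     6,598.9869      42,598.6794
P = 1,364.4432.
Convexity = Σ t(t+1)·PV / [P·(1+y)²] = 42,598.6794 / (1,364.4432 × 1.095162) = 28.50770.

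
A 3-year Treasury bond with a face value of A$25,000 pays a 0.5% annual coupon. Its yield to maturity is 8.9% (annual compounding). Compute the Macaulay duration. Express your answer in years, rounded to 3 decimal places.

Periodic yield y = 0.089. Discount each cash flow and weight by its year:
  t   CF        PV=CF/(1+0.089)^t    t·PV
  1       125.00       114.7842       114.7842
  2       125.00       105.4033       210.8066
  3    25,125.00    19,454.6056    58,363.8168
  Σ                 19,674.7931    58,689.4077
Price P = Σ PV = 19,674.7931.
Macaulay duration = Σ(t·PV) / P = 58,689.4077 / 19,674.7931 = 2.98297 years.

2.983 years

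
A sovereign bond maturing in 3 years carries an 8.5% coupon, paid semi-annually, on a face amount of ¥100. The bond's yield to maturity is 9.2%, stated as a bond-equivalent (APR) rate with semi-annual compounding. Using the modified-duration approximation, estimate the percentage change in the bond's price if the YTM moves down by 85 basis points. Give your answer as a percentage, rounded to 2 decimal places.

Periodic yield y = 0.046. Modified duration first:
  t   CF        PV=CF/(1+0.046)^t    t·PV
  1         4.25         4.0631         4.0631
  2         4.25         3.8844         7.7688
  3         4.25         3.7136        11.1408
  4         4.25         3.5503        14.2011
  5         4.25         3.3941        16.9707
  6       104.25        79.5950       477.5702
  Σ                     98.2006       531.7147
P = 98.2006; D_Mac = 5.41458 half-year periods = 2.70729 yrs; D_mod = 2.70729/(1+0.046) = 2.58823 yrs.
ΔP/P ≈ -D_mod · Δy = -2.58823 × (-0.0085) = +0.022000 = +2.2000%.

+2.20%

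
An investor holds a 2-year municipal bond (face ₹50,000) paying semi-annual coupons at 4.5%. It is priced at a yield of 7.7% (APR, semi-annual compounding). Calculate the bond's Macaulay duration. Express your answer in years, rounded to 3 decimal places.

1.933 years

Periodic yield y = 0.0385. Discount each cash flow and weight by its period:
  t   CF        PV=CF/(1+0.0385)^t    t·PV
  1     1,125.00     1,083.2932     1,083.2932
  2     1,125.00     1,043.1326     2,086.2652
  3     1,125.00     1,004.4609     3,013.3826
  4    51,125.00    43,954.9021   175,819.6086
  Σ                 47,085.7888   182,002.5496
Price P = Σ PV = 47,085.7888.
Macaulay duration = Σ(t·PV) / P = 182,002.5496 / 47,085.7888 = 3.86534 half-year periods.
In years: 3.86534 / 2 = 1.93267 years.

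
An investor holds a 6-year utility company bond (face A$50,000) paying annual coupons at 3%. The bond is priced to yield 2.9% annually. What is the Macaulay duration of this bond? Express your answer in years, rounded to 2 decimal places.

5.58 years

Periodic yield y = 0.029. Discount each cash flow and weight by its year:
  t   CF        PV=CF/(1+0.029)^t    t·PV
  1     1,500.00     1,457.7259     1,457.7259
  2     1,500.00     1,416.6433     2,833.2866
  3     1,500.00     1,376.7185     4,130.1554
  4     1,500.00     1,337.9188     5,351.6752
  5     1,500.00     1,300.2126     6,501.0632
  6    51,500.00    43,382.5405   260,295.2427
  Σ                 50,271.7596   280,569.1491
Price P = Σ PV = 50,271.7596.
Macaulay duration = Σ(t·PV) / P = 280,569.1491 / 50,271.7596 = 5.58105 years.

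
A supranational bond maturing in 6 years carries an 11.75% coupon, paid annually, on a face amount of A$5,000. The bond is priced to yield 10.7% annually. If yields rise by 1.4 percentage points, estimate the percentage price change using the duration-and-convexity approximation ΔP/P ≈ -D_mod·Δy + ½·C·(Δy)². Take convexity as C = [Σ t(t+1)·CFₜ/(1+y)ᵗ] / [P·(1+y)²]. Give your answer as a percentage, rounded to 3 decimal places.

With y = 0.107:
  t   CF        PV=CF/(1+0.107)^t    t·PV        t(t+1)·PV
  1       587.50       530.7136       530.7136       1,061.4273
  2       587.50       479.4161       958.8322       2,876.4967
  3       587.50       433.0769     1,299.2307       5,196.9227
  4       587.50       391.2167     1,564.8668       7,824.3340
  5       587.50       353.4026     1,767.0131      10,602.0786
  6     5,587.50     3,036.2100    18,217.2602     127,520.8213
  Σ                  5,224.0360    24,337.9166     155,082.0807
P = 5,224.0360; D_Mac = 4.65883 yrs; D_mod = 4.20852 yrs; C = 24.22480.
Duration effect: -4.20852 × (+0.014) = -0.058919
Convexity effect: 0.5 × 24.22480 × (0.014)² = +0.0023740
ΔP/P ≈ -0.058919 + 0.0023740 = -0.056545 = -5.6545%.

-5.655%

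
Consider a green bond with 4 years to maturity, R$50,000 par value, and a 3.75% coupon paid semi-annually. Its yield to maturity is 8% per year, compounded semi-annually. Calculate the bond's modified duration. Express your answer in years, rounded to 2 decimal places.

3.58 years

Periodic yield y = 0.04. First find Macaulay duration:
  t   CF        PV=CF/(1+0.04)^t    t·PV
  1       937.50       901.4423       901.4423
  2       937.50       866.7714     1,733.5429
  3       937.50       833.4341     2,500.3023
  4       937.50       801.3789     3,205.5157
  5       937.50       770.5567     3,852.7833
  6       937.50       740.9199     4,445.5192
  7       937.50       712.4229     4,986.9606
  8    50,937.50    37,219.5323   297,756.2585
  Σ                 42,846.4586   319,382.3249
P = 42,846.4586; Macaulay duration = 319,382.3249 / 42,846.4586 = 7.45411 half-year periods = 3.72706 years.
Modified duration = D_Mac / (1 + y) = 3.72706 / 1.04 = 3.58371 years.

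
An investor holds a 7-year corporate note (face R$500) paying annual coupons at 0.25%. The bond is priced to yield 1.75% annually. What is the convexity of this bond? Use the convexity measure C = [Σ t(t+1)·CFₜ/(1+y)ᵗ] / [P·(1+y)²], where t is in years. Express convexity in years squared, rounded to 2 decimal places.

53.52

With y = 0.0175:
  t   CF        PV=CF/(1+0.0175)^t    t·PV        t(t+1)·PV
  1         1.25         1.2285         1.2285           2.4570
  2         1.25         1.2074         2.4147           7.2442
  3         1.25         1.1866         3.5598          14.2393
  4         1.25         1.1662         4.6648          23.3240
  5         1.25         1.1461         5.7307          34.3842
  6         1.25         1.1264         6.7586          47.3100
  7       501.25       443.9289     3,107.5026      24,860.0208
  Σ                    450.9902     3,131.8597      24,988.9795
P = 450.9902.
Convexity = Σ t(t+1)·PV / [P·(1+y)²] = 24,988.9795 / (450.9902 × 1.035306) = 53.51957.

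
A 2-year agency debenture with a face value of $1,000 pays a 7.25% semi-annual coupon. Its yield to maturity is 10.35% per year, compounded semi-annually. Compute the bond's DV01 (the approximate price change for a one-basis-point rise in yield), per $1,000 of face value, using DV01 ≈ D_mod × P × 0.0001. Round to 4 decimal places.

$0.1702

Periodic yield y = 0.05175.
  t   CF        PV=CF/(1+0.05175)^t    t·PV
  1        36.25        34.4664        34.4664
  2        36.25        32.7705        65.5410
  3        36.25        31.1581        93.4742
  4     1,036.25       846.8655     3,387.4622
  Σ                    945.2605     3,580.9437
P = 945.2605; D_Mac = 3.78831 half-year periods = 1.89416 yrs; D_mod = 1.80096 yrs.
DV01 ≈ 1.80096 × 945.2605 × 0.0001 = 0.170237.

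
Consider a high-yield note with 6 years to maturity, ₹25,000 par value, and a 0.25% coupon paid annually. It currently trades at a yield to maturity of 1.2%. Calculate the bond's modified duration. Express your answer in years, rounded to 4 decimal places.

5.8907 years

Periodic yield y = 0.012. First find Macaulay duration:
  t   CF        PV=CF/(1+0.012)^t    t·PV
  1        62.50        61.7589        61.7589
  2        62.50        61.0266       122.0531
  3        62.50        60.3029       180.9088
  4        62.50        59.5879       238.3515
  5        62.50        58.8813       294.4065
  6    25,062.50    23,331.4277   139,988.5662
  Σ                 23,632.9853   140,886.0451
P = 23,632.9853; Macaulay duration = 140,886.0451 / 23,632.9853 = 5.96142 years.
Modified duration = D_Mac / (1 + y) = 5.96142 / 1.012 = 5.89073 years.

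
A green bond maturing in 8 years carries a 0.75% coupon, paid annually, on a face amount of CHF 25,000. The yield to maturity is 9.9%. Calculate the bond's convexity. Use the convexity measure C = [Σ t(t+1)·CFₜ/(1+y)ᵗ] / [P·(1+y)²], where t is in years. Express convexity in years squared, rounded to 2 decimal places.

With y = 0.099:
  t   CF        PV=CF/(1+0.099)^t    t·PV        t(t+1)·PV
  1       187.50       170.6096       170.6096         341.2193
  2       187.50       155.2408       310.4816         931.4448
  3       187.50       141.2564       423.7693       1,695.0770
  4       187.50       128.5318       514.1271       2,570.6355
  5       187.50       116.9534       584.7669       3,508.6017
  6       187.50       106.4180       638.5080       4,469.5563
  7       187.50        96.8317       677.8217       5,422.5736
  8    25,187.50    11,835.9610    94,687.6877     852,189.1893
  Σ                 12,751.8027    98,007.7720     871,128.2974
P = 12,751.8027.
Convexity = Σ t(t+1)·PV / [P·(1+y)²] = 871,128.2974 / (12,751.8027 × 1.207801) = 56.56075.

56.56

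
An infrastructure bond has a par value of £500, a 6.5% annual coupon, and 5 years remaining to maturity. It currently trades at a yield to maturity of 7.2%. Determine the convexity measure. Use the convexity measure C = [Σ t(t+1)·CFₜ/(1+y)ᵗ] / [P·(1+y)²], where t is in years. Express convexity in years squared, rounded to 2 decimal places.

22.08

With y = 0.072:
  t   CF        PV=CF/(1+0.072)^t    t·PV        t(t+1)·PV
  1        32.50        30.3172        30.3172          60.6343
  2        32.50        28.2809        56.5619         169.6856
  3        32.50        26.3815        79.1444         316.5777
  4        32.50        24.6096        98.4383         492.1916
  5       532.50       376.1367     1,880.6834      11,284.1004
  Σ                    485.7258     2,145.1452      12,323.1896
P = 485.7258.
Convexity = Σ t(t+1)·PV / [P·(1+y)²] = 12,323.1896 / (485.7258 × 1.149184) = 22.07712.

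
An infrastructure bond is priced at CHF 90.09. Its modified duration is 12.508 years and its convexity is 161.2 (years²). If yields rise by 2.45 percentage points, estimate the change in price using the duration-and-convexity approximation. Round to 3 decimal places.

-CHF 23.249

Duration effect: -D_mod·Δy = -12.508 × (+0.0245) = -0.306446
Convexity effect: ½·C·(Δy)² = 0.5 × 161.2 × (0.0245)² = +0.04838015
ΔP/P ≈ -0.306446 + 0.04838015 = -0.25806585
ΔP ≈ 90.09 × (-0.25806585) = -23.2491524265.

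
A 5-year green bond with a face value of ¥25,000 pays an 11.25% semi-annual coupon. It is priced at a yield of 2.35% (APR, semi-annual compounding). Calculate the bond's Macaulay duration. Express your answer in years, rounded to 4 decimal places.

4.1443 years

Periodic yield y = 0.01175. Discount each cash flow and weight by its period:
  t   CF        PV=CF/(1+0.01175)^t    t·PV
  1     1,406.25     1,389.9185     1,389.9185
  2     1,406.25     1,373.7766     2,747.5532
  3     1,406.25     1,357.8222     4,073.4665
  4     1,406.25     1,342.0530     5,368.2122
  5     1,406.25     1,326.4671     6,632.3353
  6     1,406.25     1,311.0621     7,866.3725
  7     1,406.25     1,295.8360     9,070.8521
  8     1,406.25     1,280.7868    10,246.2941
  9     1,406.25     1,265.9123    11,393.2107
  10   26,406.25    23,494.9541   234,949.5405
  Σ                 35,438.5885   293,737.7555
Price P = Σ PV = 35,438.5885.
Macaulay duration = Σ(t·PV) / P = 293,737.7555 / 35,438.5885 = 8.28864 half-year periods.
In years: 8.28864 / 2 = 4.14432 years.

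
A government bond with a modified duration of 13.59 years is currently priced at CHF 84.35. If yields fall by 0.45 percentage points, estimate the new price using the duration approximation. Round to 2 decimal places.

Duration approximation: ΔP/P ≈ -D_mod · Δy = -13.59 × (-0.0045) = +0.061155.
New price ≈ 84.35 × (1 + 0.061155) = 89.50842425.

CHF 89.51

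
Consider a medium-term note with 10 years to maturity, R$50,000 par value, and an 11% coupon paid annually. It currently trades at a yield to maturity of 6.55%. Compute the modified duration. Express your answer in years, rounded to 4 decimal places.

Periodic yield y = 0.0655. First find Macaulay duration:
  t   CF        PV=CF/(1+0.0655)^t    t·PV
  1     5,500.00     5,161.8958     5,161.8958
  2     5,500.00     4,844.5761     9,689.1522
  3     5,500.00     4,546.7631    13,640.2893
  4     5,500.00     4,267.2577    17,069.0309
  5     5,500.00     4,004.9345    20,024.6726
  6     5,500.00     3,758.7372    22,552.4234
  7     5,500.00     3,527.6745    24,693.7218
  8     5,500.00     3,310.8161    26,486.5287
  9     5,500.00     3,107.2887    27,965.5981
  10   55,500.00    29,427.8438   294,278.4383
  Σ                 65,957.7876   461,561.7511
P = 65,957.7876; Macaulay duration = 461,561.7511 / 65,957.7876 = 6.99784 years.
Modified duration = D_Mac / (1 + y) = 6.99784 / 1.0655 = 6.56765 years.

6.5677 years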